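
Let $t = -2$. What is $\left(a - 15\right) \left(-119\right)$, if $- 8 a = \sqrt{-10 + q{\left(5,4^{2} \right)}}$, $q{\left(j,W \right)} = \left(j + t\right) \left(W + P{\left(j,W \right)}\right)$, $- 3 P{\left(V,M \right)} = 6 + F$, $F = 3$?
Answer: $1785 + \frac{119 \sqrt{29}}{8} \approx 1865.1$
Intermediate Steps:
$P{\left(V,M \right)} = -3$ ($P{\left(V,M \right)} = - \frac{6 + 3}{3} = \left(- \frac{1}{3}\right) 9 = -3$)
$q{\left(j,W \right)} = \left(-3 + W\right) \left(-2 + j\right)$ ($q{\left(j,W \right)} = \left(j - 2\right) \left(W - 3\right) = \left(-2 + j\right) \left(-3 + W\right) = \left(-3 + W\right) \left(-2 + j\right)$)
$a = - \frac{\sqrt{29}}{8}$ ($a = - \frac{\sqrt{-10 + \left(6 - 15 - 2 \cdot 4^{2} + 4^{2} \cdot 5\right)}}{8} = - \frac{\sqrt{-10 + \left(6 - 15 - 32 + 16 \cdot 5\right)}}{8} = - \frac{\sqrt{-10 + \left(6 - 15 - 32 + 80\right)}}{8} = - \frac{\sqrt{-10 + 39}}{8} = - \frac{\sqrt{29}}{8} \approx -0.67315$)
$\left(a - 15\right) \left(-119\right) = \left(- \frac{\sqrt{29}}{8} - 15\right) \left(-119\right) = \left(-15 - \frac{\sqrt{29}}{8}\right) \left(-119\right) = 1785 + \frac{119 \sqrt{29}}{8}$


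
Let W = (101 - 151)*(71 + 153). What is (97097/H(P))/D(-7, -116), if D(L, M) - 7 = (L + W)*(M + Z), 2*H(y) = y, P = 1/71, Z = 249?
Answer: -984841/106466 ≈ -9.2503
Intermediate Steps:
P = 1/71 ≈ 0.014085
H(y) = y/2
W = -11200 (W = -50*224 = -11200)
D(L, M) = 7 + (-11200 + L)*(249 + M) (D(L, M) = 7 + (L - 11200)*(M + 249) = 7 + (-11200 + L)*(249 + M))
(97097/H(P))/D(-7, -116) = (97097/(((½)*(1/71))))/(-2788793 - 11200*(-116) + 249*(-7) - 7*(-116)) = (97097/(1/142))/(-2788793 + 1299200 - 1743 + 812) = (97097*142)/(-1490524) = 13787774*(-1/1490524) = -984841/106466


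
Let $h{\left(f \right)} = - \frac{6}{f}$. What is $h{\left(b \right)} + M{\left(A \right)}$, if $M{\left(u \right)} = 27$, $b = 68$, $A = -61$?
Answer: $\frac{915}{34} \approx 26.912$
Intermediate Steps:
$h{\left(b \right)} + M{\left(A \right)} = - \frac{6}{68} + 27 = \left(-6\right) \frac{1}{68} + 27 = - \frac{3}{34} + 27 = \frac{915}{34}$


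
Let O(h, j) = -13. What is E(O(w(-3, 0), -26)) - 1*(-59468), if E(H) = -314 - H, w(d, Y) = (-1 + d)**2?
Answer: 59167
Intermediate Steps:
E(O(w(-3, 0), -26)) - 1*(-59468) = (-314 - 1*(-13)) - 1*(-59468) = (-314 + 13) + 59468 = -301 + 59468 = 59167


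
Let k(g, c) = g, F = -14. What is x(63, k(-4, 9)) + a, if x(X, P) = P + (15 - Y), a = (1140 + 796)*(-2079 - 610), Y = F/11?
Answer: -57264809/11 ≈ -5.2059e+6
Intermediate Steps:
Y = -14/11 ≈ -1.2727
a = -5205904 (a = 1936*(-2689) = -5205904)
x(X, P) = 179/11 + P (x(X, P) = P + (15 - 1*(-14/11)) = P + (15 + 14/11) = P + 179/11 = 179/11 + P)
x(63, k(-4, 9)) + a = (179/11 - 4) - 5205904 = 135/11 - 5205904 = -57264809/11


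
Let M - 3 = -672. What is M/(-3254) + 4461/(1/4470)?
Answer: 64886940849/3254 ≈ 1.9941e+7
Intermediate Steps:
M = -669 (M = 3 - 672 = -669)
M/(-3254) + 4461/(1/4470) = -669/(-3254) + 4461/(1/4470) = -669*(-1/3254) + 4461/(1/4470) = 669/3254 + 4461*4470 = 669/3254 + 19940670 = 64886940849/3254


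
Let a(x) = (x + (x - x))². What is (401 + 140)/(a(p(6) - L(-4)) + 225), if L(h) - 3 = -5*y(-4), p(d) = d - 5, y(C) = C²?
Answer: 541/6309 ≈ 0.085750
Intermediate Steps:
p(d) = -5 + d
L(h) = -77 (L(h) = 3 - 5*(-4)² = 3 - 5*16 = 3 - 80 = -77)
a(x) = x² (a(x) = (x + 0)² = x²)
(401 + 140)/(a(p(6) - L(-4)) + 225) = (401 + 140)/(((-5 + 6) - 1*(-77))² + 225) = 541/((1 + 77)² + 225) = 541/(78² + 225) = 541/(6084 + 225) = 541/6309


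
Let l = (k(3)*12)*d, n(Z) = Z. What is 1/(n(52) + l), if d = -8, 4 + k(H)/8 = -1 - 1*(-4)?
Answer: 1/820 ≈ 0.0012195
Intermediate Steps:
k(H) = -8 (k(H) = -32 + 8*(-1 - 1*(-4)) = -32 + 8*(-1 + 4) = -32 + 8*3 = -32 + 24 = -8)
l = 768 (l = -8*12*(-8) = -96*(-8) = 768)
1/(n(52) + l) = 1/(52 + 768) = 1/820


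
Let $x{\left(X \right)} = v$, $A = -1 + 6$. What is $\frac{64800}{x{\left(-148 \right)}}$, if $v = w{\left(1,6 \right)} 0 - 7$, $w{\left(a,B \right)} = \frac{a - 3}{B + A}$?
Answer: $- \frac{64800}{7} \approx -9257.1$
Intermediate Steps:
$A = 5$
$w{\left(a,B \right)} = \frac{-3 + a}{5 + B}$ ($w{\left(a,B \right)} = \frac{a - 3}{B + 5} = \frac{-3 + a}{5 + B}$)
$v = -7$ ($v = \frac{-3 + 1}{5 + 6} \cdot 0 - 7 = \frac{1}{11} \left(-2\right) 0 - 7 = \left(- \frac{2}{11}\right) 0 - 7 = 0 - 7 = -7$)
$x{\left(X \right)} = -7$
$\frac{64800}{x{\left(-148 \right)}} = \frac{64800}{-7} = 64800 \left(- \frac{1}{7}\right) = - \frac{64800}{7}$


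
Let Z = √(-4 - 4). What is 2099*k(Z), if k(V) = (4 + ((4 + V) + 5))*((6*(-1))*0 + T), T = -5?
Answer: -136435 - 20990*I*√2 ≈ -1.3644e+5 - 29684.0*I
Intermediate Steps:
Z = 2*I*√2 (Z = √(-8) = 2*I*√2 ≈ 2.8284*I)
k(V) = -65 - 5*V (k(V) = (4 + ((4 + V) + 5))*((6*(-1))*0 - 5) = (4 + (9 + V))*(-6*0 - 5) = (13 + V)*(0 - 5) = (13 + V)*(-5) = -65 - 5*V)
2099*k(Z) = 2099*(-65 - 10*I*√2) = -136435 - 20990*I*√2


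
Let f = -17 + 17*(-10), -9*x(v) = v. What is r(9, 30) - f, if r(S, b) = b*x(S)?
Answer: 157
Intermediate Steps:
x(v) = -v/9
r(S, b) = -S*b/9 (r(S, b) = b*(-S/9) = -S*b/9)
f = -187 (f = -17 - 170 = -187)
r(9, 30) - f = -⅑*9*30 - 1*(-187) = -30 + 187 = 157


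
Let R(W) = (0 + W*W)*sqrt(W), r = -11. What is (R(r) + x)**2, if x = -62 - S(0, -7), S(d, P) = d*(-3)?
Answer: (62 - 121*I*sqrt(11))**2 ≈ -1.5721e+5 - 49763.0*I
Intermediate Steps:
S(d, P) = -3*d
x = -62 (x = -62 - (-3)*0 = -62 - 1*0 = -62 + 0 = -62)
R(W) = W**(5/2) (R(W) = (0 + W**2)*sqrt(W) = W**2*sqrt(W) = W**(5/2))
(R(r) + x)**2 = ((-11)**(5/2) - 62)**2 = (121*I*sqrt(11) - 62)**2 = (-62 + 121*I*sqrt(11))**2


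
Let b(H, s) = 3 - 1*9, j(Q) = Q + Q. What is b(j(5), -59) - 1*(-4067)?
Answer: 4061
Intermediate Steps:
j(Q) = 2*Q
b(H, s) = -6 (b(H, s) = 3 - 9 = -6)
b(j(5), -59) - 1*(-4067) = -6 - 1*(-4067) = -6 + 4067 = 4061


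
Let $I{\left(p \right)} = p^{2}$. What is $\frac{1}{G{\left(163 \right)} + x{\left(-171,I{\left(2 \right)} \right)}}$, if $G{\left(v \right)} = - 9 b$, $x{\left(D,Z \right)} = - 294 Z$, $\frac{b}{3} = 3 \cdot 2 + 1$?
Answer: $- \frac{1}{1365} \approx -0.0007326$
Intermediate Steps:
$b = 21$ ($b = 3 \left(3 \cdot 2 + 1\right) = 3 \left(6 + 1\right) = 3 \cdot 7 = 21$)
$G{\left(v \right)} = -189$ ($G{\left(v \right)} = \left(-9\right) 21 = -189$)
$\frac{1}{G{\left(163 \right)} + x{\left(-171,I{\left(2 \right)} \right)}} = \frac{1}{-189 - 294 \cdot 2^{2}} = \frac{1}{-189 - 1176} = \frac{1}{-1365} = - \frac{1}{1365}$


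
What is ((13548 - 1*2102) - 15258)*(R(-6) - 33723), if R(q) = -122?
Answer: 129017140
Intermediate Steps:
((13548 - 1*2102) - 15258)*(R(-6) - 33723) = ((13548 - 1*2102) - 15258)*(-122 - 33723) = ((13548 - 2102) - 15258)*(-33845) = (11446 - 15258)*(-33845) = -3812*(-33845) = 129017140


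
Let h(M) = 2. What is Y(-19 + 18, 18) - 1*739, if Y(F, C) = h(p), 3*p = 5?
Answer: -737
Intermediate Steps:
p = 5/3 (p = (⅓)*5 = 5/3 ≈ 1.6667)
Y(F, C) = 2
Y(-19 + 18, 18) - 1*739 = 2 - 1*739 = 2 - 739 = -737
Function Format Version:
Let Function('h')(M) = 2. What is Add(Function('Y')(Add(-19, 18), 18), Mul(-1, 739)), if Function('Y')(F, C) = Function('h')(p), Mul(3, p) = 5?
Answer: -737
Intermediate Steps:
p = Rational(5, 3) (p = Mul(Rational(1, 3), 5) = Rational(5, 3) ≈ 1.6667)
Function('Y')(F, C) = 2
Add(Function('Y')(Add(-19, 18), 18), Mul(-1, 739)) = Add(2, Mul(-1, 739)) = Add(2, -739) = -737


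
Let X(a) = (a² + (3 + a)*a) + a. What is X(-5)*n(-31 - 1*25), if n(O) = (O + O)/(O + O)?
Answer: 30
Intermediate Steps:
X(a) = a + a² + a*(3 + a) (X(a) = (a² + a*(3 + a)) + a = a + a² + a*(3 + a))
n(O) = 1 (n(O) = (2*O)/((2*O)) = (2*O)*(1/(2*O)) = 1)
X(-5)*n(-31 - 1*25) = (2*(-5)*(2 - 5))*1 = (2*(-5)*(-3))*1 = 30*1 = 30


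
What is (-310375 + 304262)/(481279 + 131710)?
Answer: -6113/612989 ≈ -0.0099725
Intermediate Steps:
(-310375 + 304262)/(481279 + 131710) = -6113/612989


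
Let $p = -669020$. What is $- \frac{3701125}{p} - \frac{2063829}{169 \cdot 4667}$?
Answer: $\frac{307683907159}{105534292292} \approx 2.9155$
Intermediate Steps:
$- \frac{3701125}{p} - \frac{2063829}{169 \cdot 4667} = - \frac{3701125}{-669020} - \frac{2063829}{169 \cdot 4667} = \left(-3701125\right) \left(- \frac{1}{669020}\right) - \frac{2063829}{788723} = \frac{740225}{133804} - \frac{2063829}{788723} = \frac{307683907159}{105534292292}$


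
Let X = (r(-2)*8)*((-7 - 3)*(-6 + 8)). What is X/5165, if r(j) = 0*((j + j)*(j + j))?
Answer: 0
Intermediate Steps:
r(j) = 0 (r(j) = 0*((2*j)*(2*j)) = 0*(4*j**2) = 0)
X = 0 (X = (0*8)*((-7 - 3)*(-6 + 8)) = 0*(-10*2) = 0*(-20) = 0)
X/5165 = 0/5165 = 0*(1/5165) = 0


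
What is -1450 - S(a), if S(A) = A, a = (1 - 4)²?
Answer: -1459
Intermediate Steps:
a = 9 (a = (-3)² = 9)
-1450 - S(a) = -1450 - 1*9 = -1450 - 9 = -1459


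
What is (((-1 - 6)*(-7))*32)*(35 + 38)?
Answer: 114464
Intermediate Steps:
(((-1 - 6)*(-7))*32)*(35 + 38) = (-7*(-7)*32)*73 = (49*32)*73 = 1568*73 = 114464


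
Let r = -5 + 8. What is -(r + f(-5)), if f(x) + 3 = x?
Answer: 5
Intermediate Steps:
f(x) = -3 + x
r = 3
-(r + f(-5)) = -(3 + (-3 - 5)) = -(3 - 8) = -1*(-5) = 5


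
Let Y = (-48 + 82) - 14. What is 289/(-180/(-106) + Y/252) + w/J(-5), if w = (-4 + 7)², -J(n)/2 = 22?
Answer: 42405309/261140 ≈ 162.39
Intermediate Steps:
J(n) = -44 (J(n) = -2*22 = -44)
Y = 20 (Y = 34 - 14 = 20)
w = 9 (w = 3² = 9)
289/(-180/(-106) + Y/252) + w/J(-5) = 289/(-180/(-106) + 20/252) + 9/(-44) = 289/(-180*(-1/106) + 20*(1/252)) + 9*(-1/44) = 289/(90/53 + 5/63) - 9/44 = 289/(5935/3339) - 9/44 = 289*(3339/5935) - 9/44 = 964971/5935 - 9/44 = 42405309/261140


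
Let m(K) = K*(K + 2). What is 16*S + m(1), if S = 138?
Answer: 2211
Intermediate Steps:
m(K) = K*(2 + K)
16*S + m(1) = 16*138 + 1*(2 + 1) = 2208 + 1*3 = 2208 + 3 = 2211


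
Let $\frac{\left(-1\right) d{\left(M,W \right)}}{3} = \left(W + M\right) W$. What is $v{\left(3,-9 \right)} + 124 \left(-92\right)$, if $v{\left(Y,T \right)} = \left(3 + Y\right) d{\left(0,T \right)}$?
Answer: $-12866$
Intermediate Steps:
$d{\left(M,W \right)} = - 3 W \left(M + W\right)$ ($d{\left(M,W \right)} = - 3 \left(W + M\right) W = - 3 \left(M + W\right) W = - 3 W \left(M + W\right)$)
$v{\left(Y,T \right)} = - 3 T^{2} \left(3 + Y\right)$ ($v{\left(Y,T \right)} = \left(3 + Y\right) \left(- 3 T \left(0 + T\right)\right) = \left(3 + Y\right) \left(- 3 T T\right) = \left(3 + Y\right) \left(- 3 T^{2}\right) = - 3 T^{2} \left(3 + Y\right)$)
$v{\left(3,-9 \right)} + 124 \left(-92\right) = 3 \left(-9\right)^{2} \left(-3 - 3\right) + 124 \left(-92\right) = 3 \cdot 81 \left(-3 - 3\right) - 11408 = 3 \cdot 81 \left(-6\right) - 11408 = -1458 - 11408 = -12866$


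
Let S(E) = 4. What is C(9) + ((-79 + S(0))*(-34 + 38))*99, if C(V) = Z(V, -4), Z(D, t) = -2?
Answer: -29702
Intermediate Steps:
C(V) = -2
C(9) + ((-79 + S(0))*(-34 + 38))*99 = -2 + ((-79 + 4)*(-34 + 38))*99 = -2 - 75*4*99 = -2 - 300*99 = -2 - 29700 = -29702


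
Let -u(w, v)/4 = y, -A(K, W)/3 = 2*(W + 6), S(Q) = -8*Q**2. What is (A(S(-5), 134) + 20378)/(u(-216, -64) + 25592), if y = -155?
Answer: 9769/13106 ≈ 0.74538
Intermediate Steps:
A(K, W) = -36 - 6*W (A(K, W) = -6*(W + 6) = -6*(6 + W) = -3*(12 + 2*W) = -36 - 6*W)
u(w, v) = 620 (u(w, v) = -4*(-155) = 620)
(A(S(-5), 134) + 20378)/(u(-216, -64) + 25592) = ((-36 - 6*134) + 20378)/(620 + 25592) = ((-36 - 804) + 20378)/26212 = (-840 + 20378)*(1/26212) = 19538*(1/26212) = 9769/13106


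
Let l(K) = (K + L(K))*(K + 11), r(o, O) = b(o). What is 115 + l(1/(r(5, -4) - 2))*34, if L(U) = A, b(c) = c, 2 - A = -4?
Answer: 22999/9 ≈ 2555.4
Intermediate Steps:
A = 6 (A = 2 - 1*(-4) = 2 + 4 = 6)
L(U) = 6
r(o, O) = o
l(K) = (6 + K)*(11 + K) (l(K) = (K + 6)*(K + 11) = (6 + K)*(11 + K))
115 + l(1/(r(5, -4) - 2))*34 = 115 + (66 + (1/(5 - 2))**2 + 17/(5 - 2))*34 = 115 + (66 + (1/3)**2 + 17/3)*34 = 115 + (66 + (1/3)**2 + 17*(1/3))*34 = 115 + (66 + 1/9 + 17/3)*34 = 115 + (646/9)*34 = 115 + 21964/9 = 22999/9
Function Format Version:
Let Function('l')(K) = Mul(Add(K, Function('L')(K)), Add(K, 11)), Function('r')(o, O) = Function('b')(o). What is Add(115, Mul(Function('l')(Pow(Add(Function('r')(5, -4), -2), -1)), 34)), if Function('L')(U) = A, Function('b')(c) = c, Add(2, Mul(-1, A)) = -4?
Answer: Rational(22999, 9) ≈ 2555.4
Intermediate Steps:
A = 6 (A = Add(2, Mul(-1, -4)) = Add(2, 4) = 6)
Function('L')(U) = 6
Function('r')(o, O) = o
Function('l')(K) = Mul(Add(6, K), Add(11, K)) (Function('l')(K) = Mul(Add(K, 6), Add(K, 11)) = Mul(Add(6, K), Add(11, K)))
Add(115, Mul(Function('l')(Pow(Add(Function('r')(5, -4), -2), -1)), 34)) = Add(115, Mul(Add(66, Pow(Pow(Add(5, -2), -1), 2), Mul(17, Pow(Add(5, -2), -1))), 34)) = Add(115, Mul(Add(66, Pow(Pow(3, -1), 2), Mul(17, Pow(3, -1))), 34)) = Add(115, Mul(Add(66, Pow(Rational(1, 3), 2), Mul(17, Rational(1, 3))), 34)) = Add(115, Mul(Add(66, Rational(1, 9), Rational(17, 3)), 34)) = Add(115, Mul(Rational(646, 9), 34)) = Add(115, Rational(21964, 9)) = Rational(22999, 9)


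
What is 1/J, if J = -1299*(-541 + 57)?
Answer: 1/628716 ≈ 1.5905e-6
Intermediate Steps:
J = 628716 (J = -1299*(-484) = 628716)
1/J = 1/628716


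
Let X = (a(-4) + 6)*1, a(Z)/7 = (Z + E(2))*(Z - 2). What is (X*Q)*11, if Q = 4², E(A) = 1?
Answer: 23232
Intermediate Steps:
a(Z) = 7*(1 + Z)*(-2 + Z) (a(Z) = 7*((Z + 1)*(Z - 2)) = 7*((1 + Z)*(-2 + Z)) = 7*(1 + Z)*(-2 + Z))
Q = 16
X = 132 (X = ((-14 - 7*(-4) + 7*(-4)²) + 6)*1 = ((-14 + 28 + 7*16) + 6)*1 = ((-14 + 28 + 112) + 6)*1 = (126 + 6)*1 = 132*1 = 132)
(X*Q)*11 = (132*16)*11 = 2112*11 = 23232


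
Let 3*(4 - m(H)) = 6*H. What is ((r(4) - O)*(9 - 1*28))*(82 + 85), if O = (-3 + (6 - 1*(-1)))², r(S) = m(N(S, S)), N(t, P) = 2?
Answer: 50768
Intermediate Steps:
m(H) = 4 - 2*H
r(S) = 0 (r(S) = 4 - 2*2 = 4 - 4 = 0)
O = 16 (O = (-3 + (6 + 1))² = (-3 + 7)² = 4² = 16)
((r(4) - O)*(9 - 1*28))*(82 + 85) = ((0 - 1*16)*(9 - 1*28))*(82 + 85) = ((0 - 16)*(9 - 28))*167 = -16*(-19)*167 = 304*167 = 50768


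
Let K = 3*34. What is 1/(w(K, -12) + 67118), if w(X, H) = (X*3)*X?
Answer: 1/98330 ≈ 1.0170e-5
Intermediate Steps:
K = 102
w(X, H) = 3*X² (w(X, H) = (3*X)*X = 3*X²)
1/(w(K, -12) + 67118) = 1/(3*102² + 67118) = 1/(3*10404 + 67118) = 1/(31212 + 67118) = 1/98330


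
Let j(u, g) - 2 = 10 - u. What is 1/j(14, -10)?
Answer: -½ ≈ -0.50000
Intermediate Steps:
j(u, g) = 12 - u (j(u, g) = 2 + (10 - u) = 12 - u)
1/j(14, -10) = 1/(12 - 1*14) = 1/(12 - 14) = 1/(-2) = -½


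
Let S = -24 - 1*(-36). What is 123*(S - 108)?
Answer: -11808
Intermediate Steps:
S = 12 (S = -24 + 36 = 12)
123*(S - 108) = 123*(12 - 108) = 123*(-96) = -11808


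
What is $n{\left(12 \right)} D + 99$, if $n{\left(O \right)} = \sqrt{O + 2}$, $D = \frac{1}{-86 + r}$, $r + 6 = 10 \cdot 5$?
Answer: $99 - \frac{\sqrt{14}}{42} \approx 98.911$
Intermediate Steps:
$r = 44$ ($r = -6 + 10 \cdot 5 = -6 + 50 = 44$)
$D = - \frac{1}{42}$ ($D = \frac{1}{-86 + 44} = \frac{1}{-42} = - \frac{1}{42} \approx -0.02381$)
$n{\left(O \right)} = \sqrt{2 + O}$
$n{\left(12 \right)} D + 99 = \sqrt{2 + 12} \left(- \frac{1}{42}\right) + 99 = \sqrt{14} \left(- \frac{1}{42}\right) + 99 = - \frac{\sqrt{14}}{42} + 99 = 99 - \frac{\sqrt{14}}{42}$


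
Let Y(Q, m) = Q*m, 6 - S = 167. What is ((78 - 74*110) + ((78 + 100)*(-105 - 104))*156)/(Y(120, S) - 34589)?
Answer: 5811574/53909 ≈ 107.80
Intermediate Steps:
S = -161 (S = 6 - 1*167 = 6 - 167 = -161)
((78 - 74*110) + ((78 + 100)*(-105 - 104))*156)/(Y(120, S) - 34589) = ((78 - 74*110) + ((78 + 100)*(-105 - 104))*156)/(120*(-161) - 34589) = ((78 - 8140) + (178*(-209))*156)/(-19320 - 34589) = (-8062 - 37202*156)/(-53909) = (-8062 - 5803512)*(-1/53909) = -5811574*(-1/53909) = 5811574/53909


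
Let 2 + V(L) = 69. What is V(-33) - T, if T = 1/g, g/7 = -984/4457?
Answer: 465953/6888 ≈ 67.647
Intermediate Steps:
g = -6888/4457 (g = 7*(-984/4457) = -6888/4457 ≈ -1.5454)
V(L) = 67 (V(L) = -2 + 69 = 67)
T = -4457/6888 (T = 1/(-6888/4457) = -4457/6888 ≈ -0.64707)
V(-33) - T = 67 - 1*(-4457/6888) = 67 + 4457/6888 = 465953/6888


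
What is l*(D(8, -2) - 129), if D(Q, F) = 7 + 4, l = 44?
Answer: -5192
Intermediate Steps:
D(Q, F) = 11
l*(D(8, -2) - 129) = 44*(11 - 129) = 44*(-118) = -5192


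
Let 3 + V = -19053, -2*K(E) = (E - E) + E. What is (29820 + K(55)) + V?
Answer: 21473/2 ≈ 10737.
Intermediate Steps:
K(E) = -E/2 (K(E) = -((E - E) + E)/2 = -(0 + E)/2 = -E/2)
V = -19056 (V = -3 - 19053 = -19056)
(29820 + K(55)) + V = (29820 - 1/2*55) - 19056 = (29820 - 55/2) - 19056 = 59585/2 - 19056 = 21473/2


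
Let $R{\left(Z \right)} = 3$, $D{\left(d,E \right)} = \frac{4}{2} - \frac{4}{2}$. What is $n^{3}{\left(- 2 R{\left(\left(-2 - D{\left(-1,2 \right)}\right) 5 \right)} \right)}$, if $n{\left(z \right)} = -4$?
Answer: $-64$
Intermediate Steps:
$D{\left(d,E \right)} = 0$ ($D{\left(d,E \right)} = 4 \cdot \frac{1}{2} - 2 = 2 - 2 = 0$)
$n^{3}{\left(- 2 R{\left(\left(-2 - D{\left(-1,2 \right)}\right) 5 \right)} \right)} = \left(-4\right)^{3} = -64$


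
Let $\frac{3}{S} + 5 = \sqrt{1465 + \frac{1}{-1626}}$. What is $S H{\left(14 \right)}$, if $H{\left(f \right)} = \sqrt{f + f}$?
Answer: $- \frac{6 \sqrt{11382}}{- \sqrt{2382089} + 5 \sqrt{1626}} \approx 0.47707$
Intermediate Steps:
$H{\left(f \right)} = \sqrt{2} \sqrt{f}$ ($H{\left(f \right)} = \sqrt{2 f} = \sqrt{2} \sqrt{f}$)
$S = \frac{3}{-5 + \frac{\sqrt{3873276714}}{1626}}$ ($S = \frac{3}{-5 + \sqrt{1465 + \frac{1}{-1626}}} = \frac{3}{-5 + \sqrt{1465 - \frac{1}{1626}}} = \frac{3}{-5 + \sqrt{\frac{2382089}{1626}}} = \frac{3}{-5 + \frac{\sqrt{3873276714}}{1626}} \approx 0.090157$)
$S H{\left(14 \right)} = - \frac{3 \sqrt{1626}}{- \sqrt{2382089} + 5 \sqrt{1626}} \sqrt{2} \sqrt{14} = - \frac{3 \sqrt{1626}}{- \sqrt{2382089} + 5 \sqrt{1626}} \cdot 2 \sqrt{7} = - \frac{6 \sqrt{11382}}{- \sqrt{2382089} + 5 \sqrt{1626}}$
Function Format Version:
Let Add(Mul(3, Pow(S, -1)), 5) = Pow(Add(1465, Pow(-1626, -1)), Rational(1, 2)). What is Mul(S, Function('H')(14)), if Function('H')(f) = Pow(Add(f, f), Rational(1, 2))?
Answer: Mul(-6, Pow(11382, Rational(1, 2)), Pow(Add(Mul(-1, Pow(2382089, Rational(1, 2))), Mul(5, Pow(1626, Rational(1, 2)))), -1)) ≈ 0.47707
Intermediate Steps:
Function('H')(f) = Mul(Pow(2, Rational(1, 2)), Pow(f, Rational(1, 2))) (Function('H')(f) = Pow(Mul(2, f), Rational(1, 2)) = Mul(Pow(2, Rational(1, 2)), Pow(f, Rational(1, 2))))
S = Mul(3, Pow(Add(-5, Mul(Rational(1, 1626), Pow(3873276714, Rational(1, 2)))), -1)) (S = Mul(3, Pow(Add(-5, Pow(Add(1465, Pow(-1626, -1)), Rational(1, 2))), -1)) = Mul(3, Pow(Add(-5, Pow(Add(1465, Rational(-1, 1626)), Rational(1, 2))), -1)) = Mul(3, Pow(Add(-5, Pow(Rational(2382089, 1626), Rational(1, 2))), -1)) = Mul(3, Pow(Add(-5, Mul(Rational(1, 1626), Pow(3873276714, Rational(1, 2)))), -1)) ≈ 0.090157)
Mul(S, Function('H')(14)) = Mul(Mul(-3, Pow(1626, Rational(1, 2)), Pow(Add(Mul(-1, Pow(2382089, Rational(1, 2))), Mul(5, Pow(1626, Rational(1, 2)))), -1)), Mul(Pow(2, Rational(1, 2)), Pow(14, Rational(1, 2)))) = Mul(Mul(-3, Pow(1626, Rational(1, 2)), Pow(Add(Mul(-1, Pow(2382089, Rational(1, 2))), Mul(5, Pow(1626, Rational(1, 2)))), -1)), Mul(2, Pow(7, Rational(1, 2)))) = Mul(-6, Pow(11382, Rational(1, 2)), Pow(Add(Mul(-1, Pow(2382089, Rational(1, 2))), Mul(5, Pow(1626, Rational(1, 2)))), -1))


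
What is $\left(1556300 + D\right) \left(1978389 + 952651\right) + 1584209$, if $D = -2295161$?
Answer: $-2165629561231$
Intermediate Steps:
$\left(1556300 + D\right) \left(1978389 + 952651\right) + 1584209 = \left(1556300 - 2295161\right) \left(1978389 + 952651\right) + 1584209 = \left(-738861\right) 2931040 + 1584209 = -2165631145440 + 1584209 = -2165629561231$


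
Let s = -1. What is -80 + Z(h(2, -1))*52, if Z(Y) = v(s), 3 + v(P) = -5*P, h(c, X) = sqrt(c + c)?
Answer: 24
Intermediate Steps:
h(c, X) = sqrt(2)*sqrt(c) (h(c, X) = sqrt(2*c) = sqrt(2)*sqrt(c))
v(P) = -3 - 5*P
Z(Y) = 2 (Z(Y) = -3 - 5*(-1) = -3 + 5 = 2)
-80 + Z(h(2, -1))*52 = -80 + 2*52 = -80 + 104 = 24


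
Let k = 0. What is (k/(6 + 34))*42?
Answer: 0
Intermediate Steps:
(k/(6 + 34))*42 = (0/(6 + 34))*42 = (0/40)*42 = ((1/40)*0)*42 = 0*42 = 0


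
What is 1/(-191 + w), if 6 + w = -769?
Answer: -1/966 ≈ -0.0010352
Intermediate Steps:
w = -775 (w = -6 - 769 = -775)
1/(-191 + w) = 1/(-191 - 775) = 1/(-966) = -1/966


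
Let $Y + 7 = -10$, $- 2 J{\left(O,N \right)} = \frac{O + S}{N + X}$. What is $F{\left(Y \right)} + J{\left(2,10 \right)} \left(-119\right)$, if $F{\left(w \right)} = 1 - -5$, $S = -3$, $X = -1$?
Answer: $- \frac{11}{18} \approx -0.61111$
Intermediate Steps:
$J{\left(O,N \right)} = - \frac{-3 + O}{2 \left(-1 + N\right)}$ ($J{\left(O,N \right)} = - \frac{\left(O - 3\right) \frac{1}{N - 1}}{2} = - \frac{\left(-3 + O\right) \frac{1}{-1 + N}}{2} = - \frac{\frac{1}{-1 + N} \left(-3 + O\right)}{2} = - \frac{-3 + O}{2 \left(-1 + N\right)}$)
$Y = -17$ ($Y = -7 - 10 = -17$)
$F{\left(w \right)} = 6$ ($F{\left(w \right)} = 1 + 5 = 6$)
$F{\left(Y \right)} + J{\left(2,10 \right)} \left(-119\right) = 6 + \frac{3 - 2}{2 \left(-1 + 10\right)} \left(-119\right) = 6 + \frac{3 - 2}{2 \cdot 9} \left(-119\right) = 6 + \frac{1}{2} \cdot \frac{1}{9} \cdot 1 \left(-119\right) = 6 + \frac{1}{18} \left(-119\right) = 6 - \frac{119}{18} = - \frac{11}{18}$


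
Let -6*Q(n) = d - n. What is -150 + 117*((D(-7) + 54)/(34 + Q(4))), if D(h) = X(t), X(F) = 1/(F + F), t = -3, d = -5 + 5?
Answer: 507/16 ≈ 31.688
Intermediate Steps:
d = 0
Q(n) = n/6 (Q(n) = -(0 - n)/6 = -(-1)*n/6 = n/6)
X(F) = 1/(2*F)
D(h) = -⅙ (D(h) = (½)/(-3) = (½)*(-⅓) = -⅙)
-150 + 117*((D(-7) + 54)/(34 + Q(4))) = -150 + 117*((-⅙ + 54)/(34 + (⅙)*4)) = -150 + 117*(323/(6*(34 + ⅔))) = -150 + 117*(323/(6*(104/3))) = -150 + 117*((323/6)*(3/104)) = -150 + 117*(323/208) = -150 + 2907/16 = 507/16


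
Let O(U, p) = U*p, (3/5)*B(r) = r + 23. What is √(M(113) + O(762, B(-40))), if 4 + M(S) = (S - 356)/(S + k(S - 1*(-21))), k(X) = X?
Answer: I*√1317488367/247 ≈ 146.95*I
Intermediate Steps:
B(r) = 115/3 + 5*r/3 (B(r) = 5*(r + 23)/3 = 5*(23 + r)/3 = 115/3 + 5*r/3)
M(S) = -4 + (-356 + S)/(21 + 2*S) (M(S) = -4 + (S - 356)/(S + (S - 1*(-21))) = -4 + (-356 + S)/(S + (S + 21)) = -4 + (-356 + S)/(S + (21 + S)) = -4 + (-356 + S)/(21 + 2*S))
√(M(113) + O(762, B(-40))) = √((-440 - 7*113)/(21 + 2*113) + 762*(115/3 + (5/3)*(-40))) = √((-440 - 791)/(21 + 226) + 762*(115/3 - 200/3)) = √(-1231/247 + 762*(-85/3)) = √((1/247)*(-1231) - 21590) = √(-1231/247 - 21590) = √(-5333961/247) = I*√1317488367/247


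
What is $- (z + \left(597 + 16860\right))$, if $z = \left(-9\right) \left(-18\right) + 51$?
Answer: $-17670$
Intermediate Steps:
$z = 213$ ($z = 162 + 51 = 213$)
$- (z + \left(597 + 16860\right)) = - (213 + \left(597 + 16860\right)) = - (213 + 17457) = \left(-1\right) 17670 = -17670$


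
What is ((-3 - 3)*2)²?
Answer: 144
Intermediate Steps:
((-3 - 3)*2)² = (-6*2)² = (-12)² = 144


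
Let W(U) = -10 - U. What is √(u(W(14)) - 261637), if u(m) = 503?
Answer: I*√261134 ≈ 511.01*I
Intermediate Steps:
√(u(W(14)) - 261637) = √(503 - 261637) = √(-261134) = I*√261134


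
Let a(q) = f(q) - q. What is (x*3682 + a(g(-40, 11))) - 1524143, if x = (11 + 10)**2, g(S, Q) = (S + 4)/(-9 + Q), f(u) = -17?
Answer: 99620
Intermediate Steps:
g(S, Q) = (4 + S)/(-9 + Q)
x = 441 (x = 21**2 = 441)
a(q) = -17 - q
(x*3682 + a(g(-40, 11))) - 1524143 = (441*3682 + (-17 - (4 - 40)/(-9 + 11))) - 1524143 = (1623762 + (-17 - (-36)/2)) - 1524143 = (1623762 + (-17 - 1*(-18))) - 1524143 = (1623762 + (-17 + 18)) - 1524143 = (1623762 + 1) - 1524143 = 1623763 - 1524143 = 99620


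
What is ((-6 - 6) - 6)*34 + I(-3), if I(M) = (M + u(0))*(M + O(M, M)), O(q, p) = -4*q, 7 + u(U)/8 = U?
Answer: -1143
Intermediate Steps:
u(U) = -56 + 8*U
I(M) = -3*M*(-56 + M) (I(M) = (M + (-56 + 8*0))*(M - 4*M) = (M + (-56 + 0))*(-3*M) = (M - 56)*(-3*M) = (-56 + M)*(-3*M) = -3*M*(-56 + M))
((-6 - 6) - 6)*34 + I(-3) = ((-6 - 6) - 6)*34 + 3*(-3)*(56 - 1*(-3)) = (-12 - 6)*34 + 3*(-3)*(56 + 3) = -18*34 + 3*(-3)*59 = -612 - 531 = -1143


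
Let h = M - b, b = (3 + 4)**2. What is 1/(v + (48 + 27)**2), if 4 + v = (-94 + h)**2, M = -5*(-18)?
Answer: 1/8430 ≈ 0.00011862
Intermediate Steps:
M = 90
b = 49 (b = 7**2 = 49)
h = 41 (h = 90 - 1*49 = 90 - 49 = 41)
v = 2805 (v = -4 + (-94 + 41)**2 = -4 + (-53)**2 = -4 + 2809 = 2805)
1/(v + (48 + 27)**2) = 1/(2805 + (48 + 27)**2) = 1/(2805 + 75**2) = 1/(2805 + 5625) = 1/8430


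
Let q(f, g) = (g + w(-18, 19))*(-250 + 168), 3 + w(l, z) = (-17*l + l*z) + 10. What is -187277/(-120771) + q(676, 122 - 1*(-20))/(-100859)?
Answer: 20007635029/12180842289 ≈ 1.6425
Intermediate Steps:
w(l, z) = 7 - 17*l + l*z (w(l, z) = -3 + ((-17*l + l*z) + 10) = -3 + (10 - 17*l + l*z) = 7 - 17*l + l*z)
q(f, g) = 2378 - 82*g (q(f, g) = (g + (7 - 17*(-18) - 18*19))*(-250 + 168) = (g + (7 + 306 - 342))*(-82) = (g - 29)*(-82) = (-29 + g)*(-82) = 2378 - 82*g)
-187277/(-120771) + q(676, 122 - 1*(-20))/(-100859) = -187277/(-120771) + (2378 - 82*(122 - 1*(-20)))/(-100859) = -187277*(-1/120771) + (2378 - 82*(122 + 20))*(-1/100859) = 187277/120771 + (2378 - 82*142)*(-1/100859) = 187277/120771 + (2378 - 11644)*(-1/100859) = 187277/120771 - 9266*(-1/100859) = 187277/120771 + 9266/100859 = 20007635029/12180842289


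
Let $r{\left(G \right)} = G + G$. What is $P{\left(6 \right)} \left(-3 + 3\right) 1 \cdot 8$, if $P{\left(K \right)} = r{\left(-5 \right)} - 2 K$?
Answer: $0$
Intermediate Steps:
$r{\left(G \right)} = 2 G$
$P{\left(K \right)} = -10 - 2 K$ ($P{\left(K \right)} = 2 \left(-5\right) - 2 K = -10 - 2 K$)
$P{\left(6 \right)} \left(-3 + 3\right) 1 \cdot 8 = \left(-10 - 12\right) \left(-3 + 3\right) 1 \cdot 8 = \left(-10 - 12\right) 0 \cdot 1 \cdot 8 = \left(-22\right) 0 \cdot 8 = 0 \cdot 8 = 0$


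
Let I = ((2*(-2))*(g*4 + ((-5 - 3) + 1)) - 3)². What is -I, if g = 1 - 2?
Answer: -1681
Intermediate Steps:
g = -1
I = 1681 (I = ((2*(-2))*(-1*4 + ((-5 - 3) + 1)) - 3)² = (-4*(-4 + (-8 + 1)) - 3)² = (-4*(-4 - 7) - 3)² = (-4*(-11) - 3)² = (44 - 3)² = 41² = 1681)
-I = -1*1681 = -1681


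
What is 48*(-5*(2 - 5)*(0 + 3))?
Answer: 2160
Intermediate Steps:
48*(-5*(2 - 5)*(0 + 3)) = 48*(-(-15)*3) = 48*(-5*(-9)) = 48*45 = 2160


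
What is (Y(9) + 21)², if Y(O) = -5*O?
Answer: 576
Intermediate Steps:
(Y(9) + 21)² = (-5*9 + 21)² = (-45 + 21)² = (-24)² = 576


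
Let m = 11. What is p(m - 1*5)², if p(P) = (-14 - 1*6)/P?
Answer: 100/9 ≈ 11.111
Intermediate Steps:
p(P) = -20/P (p(P) = (-14 - 6)/P = -20/P)
p(m - 1*5)² = (-20/(11 - 1*5))² = (-20/(11 - 5))² = (-20/6)² = (-20*⅙)² = (-10/3)² = 100/9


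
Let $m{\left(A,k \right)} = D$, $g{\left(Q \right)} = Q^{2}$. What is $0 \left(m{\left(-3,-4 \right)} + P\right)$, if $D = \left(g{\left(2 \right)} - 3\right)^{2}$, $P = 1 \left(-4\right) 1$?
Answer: $0$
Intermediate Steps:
$P = -4$ ($P = \left(-4\right) 1 = -4$)
$D = 1$ ($D = \left(2^{2} - 3\right)^{2} = \left(4 - 3\right)^{2} = 1^{2} = 1$)
$m{\left(A,k \right)} = 1$
$0 \left(m{\left(-3,-4 \right)} + P\right) = 0 \left(1 - 4\right) = 0 \left(-3\right) = 0$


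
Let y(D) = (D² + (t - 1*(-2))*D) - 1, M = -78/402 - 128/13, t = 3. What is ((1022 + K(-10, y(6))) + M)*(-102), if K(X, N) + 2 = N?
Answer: -95501580/871 ≈ -1.0965e+5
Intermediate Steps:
M = -8745/871 (M = -78*1/402 - 128*1/13 = -13/67 - 128/13 = -8745/871 ≈ -10.040)
y(D) = -1 + D² + 5*D (y(D) = (D² + (3 - 1*(-2))*D) - 1 = (D² + (3 + 2)*D) - 1 = (D² + 5*D) - 1 = -1 + D² + 5*D)
K(X, N) = -2 + N
((1022 + K(-10, y(6))) + M)*(-102) = ((1022 + (-2 + (-1 + 6² + 5*6))) - 8745/871)*(-102) = ((1022 + (-2 + (-1 + 36 + 30))) - 8745/871)*(-102) = ((1022 + (-2 + 65)) - 8745/871)*(-102) = ((1022 + 63) - 8745/871)*(-102) = (1085 - 8745/871)*(-102) = (936290/871)*(-102) = -95501580/871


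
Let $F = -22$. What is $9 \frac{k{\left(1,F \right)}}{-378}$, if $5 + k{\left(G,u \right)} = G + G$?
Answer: $\frac{1}{14} \approx 0.071429$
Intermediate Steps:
$k{\left(G,u \right)} = -5 + 2 G$ ($k{\left(G,u \right)} = -5 + \left(G + G\right) = -5 + 2 G$)
$9 \frac{k{\left(1,F \right)}}{-378} = 9 \frac{-5 + 2 \cdot 1}{-378} = 9 \left(-5 + 2\right) \left(- \frac{1}{378}\right) = 9 \left(\left(-3\right) \left(- \frac{1}{378}\right)\right) = 9 \cdot \frac{1}{126} = \frac{1}{14}$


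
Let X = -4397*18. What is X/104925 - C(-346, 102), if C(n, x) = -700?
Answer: 24456118/34975 ≈ 699.25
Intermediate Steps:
X = -79146
X/104925 - C(-346, 102) = -79146/104925 - 1*(-700) = -79146*1/104925 + 700 = -26382/34975 + 700 = 24456118/34975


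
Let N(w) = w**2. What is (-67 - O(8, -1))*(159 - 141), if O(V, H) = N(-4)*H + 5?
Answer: -1008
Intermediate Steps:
O(V, H) = 5 + 16*H (O(V, H) = (-4)**2*H + 5 = 16*H + 5 = 5 + 16*H)
(-67 - O(8, -1))*(159 - 141) = (-67 - (5 + 16*(-1)))*(159 - 141) = (-67 - (5 - 16))*18 = (-67 - 1*(-11))*18 = (-67 + 11)*18 = -56*18 = -1008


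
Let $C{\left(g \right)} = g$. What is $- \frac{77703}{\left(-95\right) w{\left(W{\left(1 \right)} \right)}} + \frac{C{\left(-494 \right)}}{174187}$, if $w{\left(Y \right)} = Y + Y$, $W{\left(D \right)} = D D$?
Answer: $\frac{1041135277}{2545810} \approx 408.96$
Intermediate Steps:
$W{\left(D \right)} = D^{2}$
$w{\left(Y \right)} = 2 Y$
$- \frac{77703}{\left(-95\right) w{\left(W{\left(1 \right)} \right)}} + \frac{C{\left(-494 \right)}}{174187} = - \frac{77703}{\left(-95\right) 2 \cdot 1^{2}} - \frac{494}{174187} = - \frac{77703}{\left(-95\right) 2 \cdot 1} - \frac{38}{13399} = - \frac{77703}{\left(-95\right) 2} - \frac{38}{13399} = - \frac{77703}{-190} - \frac{38}{13399} = \left(-77703\right) \left(- \frac{1}{190}\right) - \frac{38}{13399} = \frac{77703}{190} - \frac{38}{13399} = \frac{1041135277}{2545810}$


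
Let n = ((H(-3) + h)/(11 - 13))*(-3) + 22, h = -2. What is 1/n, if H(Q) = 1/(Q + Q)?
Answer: 4/75 ≈ 0.053333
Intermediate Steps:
H(Q) = 1/(2*Q)
n = 75/4 (n = (((1/2)/(-3) - 2)/(11 - 13))*(-3) + 22 = (((1/2)*(-1/3) - 2)/(-2))*(-3) + 22 = ((-1/6 - 2)*(-1/2))*(-3) + 22 = -13/6*(-1/2)*(-3) + 22 = (13/12)*(-3) + 22 = -13/4 + 22 = 75/4 ≈ 18.750)
1/n = 1/(75/4) = 4/75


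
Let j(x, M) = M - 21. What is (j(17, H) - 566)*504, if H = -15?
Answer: -303408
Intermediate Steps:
j(x, M) = -21 + M
(j(17, H) - 566)*504 = ((-21 - 15) - 566)*504 = (-36 - 566)*504 = -602*504 = -303408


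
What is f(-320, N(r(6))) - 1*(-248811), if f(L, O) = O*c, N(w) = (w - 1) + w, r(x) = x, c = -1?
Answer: 248800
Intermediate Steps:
N(w) = -1 + 2*w (N(w) = (-1 + w) + w = -1 + 2*w)
f(L, O) = -O (f(L, O) = O*(-1) = -O)
f(-320, N(r(6))) - 1*(-248811) = -(-1 + 2*6) - 1*(-248811) = -(-1 + 12) + 248811 = -1*11 + 248811 = -11 + 248811 = 248800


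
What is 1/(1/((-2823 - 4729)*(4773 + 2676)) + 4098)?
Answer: 56254848/230532367103 ≈ 0.00024402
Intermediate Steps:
1/(1/((-2823 - 4729)*(4773 + 2676)) + 4098) = 1/(1/(-7552*7449) + 4098) = 1/(1/(-56254848) + 4098) = 1/(-1/56254848 + 4098) = 1/(230532367103/56254848) = 56254848/230532367103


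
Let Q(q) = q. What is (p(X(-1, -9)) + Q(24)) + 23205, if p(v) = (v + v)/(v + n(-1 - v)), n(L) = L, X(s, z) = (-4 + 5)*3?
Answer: 23223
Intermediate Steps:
X(s, z) = 3 (X(s, z) = 1*3 = 3)
p(v) = -2*v (p(v) = (v + v)/(v + (-1 - v)) = (2*v)/(-1) = (2*v)*(-1) = -2*v)
(p(X(-1, -9)) + Q(24)) + 23205 = (-2*3 + 24) + 23205 = (-6 + 24) + 23205 = 18 + 23205 = 23223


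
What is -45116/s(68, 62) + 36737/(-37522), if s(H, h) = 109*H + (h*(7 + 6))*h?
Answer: -237559910/134572653 ≈ -1.7653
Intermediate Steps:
s(H, h) = 13*h**2 + 109*H (s(H, h) = 109*H + (h*13)*h = 109*H + (13*h)*h = 109*H + 13*h**2 = 13*h**2 + 109*H)
-45116/s(68, 62) + 36737/(-37522) = -45116/(13*62**2 + 109*68) + 36737/(-37522) = -45116/(13*3844 + 7412) + 36737*(-1/37522) = -45116/(49972 + 7412) - 36737/37522 = -45116/57384 - 36737/37522 = -45116*1/57384 - 36737/37522 = -11279/14346 - 36737/37522 = -237559910/134572653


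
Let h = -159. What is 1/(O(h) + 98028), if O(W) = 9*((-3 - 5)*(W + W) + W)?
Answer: 1/119493 ≈ 8.3687e-6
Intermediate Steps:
O(W) = -135*W (O(W) = 9*(-16*W + W) = 9*(-15*W) = -135*W)
1/(O(h) + 98028) = 1/(-135*(-159) + 98028) = 1/(21465 + 98028) = 1/119493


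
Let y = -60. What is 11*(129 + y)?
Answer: 759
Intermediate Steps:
11*(129 + y) = 11*(129 - 60) = 11*69 = 759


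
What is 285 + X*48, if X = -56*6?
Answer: -15843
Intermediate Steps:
X = -336
285 + X*48 = 285 - 336*48 = 285 - 16128 = -15843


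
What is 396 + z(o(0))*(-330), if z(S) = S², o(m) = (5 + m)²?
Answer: -205854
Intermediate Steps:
396 + z(o(0))*(-330) = 396 + ((5 + 0)²)²*(-330) = 396 + (5²)²*(-330) = 396 + 25²*(-330) = 396 + 625*(-330) = 396 - 206250 = -205854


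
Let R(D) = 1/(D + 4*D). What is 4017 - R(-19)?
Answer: 381616/95 ≈ 4017.0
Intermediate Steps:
R(D) = 1/(5*D)
4017 - R(-19) = 4017 - 1/(5*(-19)) = 4017 - (-1)/(5*19) = 4017 - 1*(-1/95) = 4017 + 1/95 = 381616/95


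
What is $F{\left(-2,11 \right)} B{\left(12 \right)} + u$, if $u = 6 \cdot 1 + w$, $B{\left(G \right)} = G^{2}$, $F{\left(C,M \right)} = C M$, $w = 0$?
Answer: $-3162$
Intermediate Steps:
$u = 6$ ($u = 6 \cdot 1 + 0 = 6 + 0 = 6$)
$F{\left(-2,11 \right)} B{\left(12 \right)} + u = \left(-2\right) 11 \cdot 12^{2} + 6 = \left(-22\right) 144 + 6 = -3168 + 6 = -3162$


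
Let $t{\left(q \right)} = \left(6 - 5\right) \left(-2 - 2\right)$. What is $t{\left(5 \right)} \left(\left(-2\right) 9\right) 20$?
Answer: $1440$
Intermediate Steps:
$t{\left(q \right)} = -4$ ($t{\left(q \right)} = 1 \left(-4\right) = -4$)
$t{\left(5 \right)} \left(\left(-2\right) 9\right) 20 = - 4 \left(\left(-2\right) 9\right) 20 = \left(-4\right) \left(-18\right) 20 = 72 \cdot 20 = 1440$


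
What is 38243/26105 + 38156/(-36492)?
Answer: 99875294/238155915 ≈ 0.41937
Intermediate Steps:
38243/26105 + 38156/(-36492) = 38243*(1/26105) + 38156*(-1/36492) = 38243/26105 - 9539/9123 = 99875294/238155915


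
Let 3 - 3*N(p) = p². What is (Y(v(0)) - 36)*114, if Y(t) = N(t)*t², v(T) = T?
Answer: -4104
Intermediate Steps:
N(p) = 1 - p²/3
Y(t) = t²*(1 - t²/3) (Y(t) = (1 - t²/3)*t² = t²*(1 - t²/3))
(Y(v(0)) - 36)*114 = ((0² - ⅓*0⁴) - 36)*114 = ((0 - ⅓*0) - 36)*114 = ((0 + 0) - 36)*114 = (0 - 36)*114 = -36*114 = -4104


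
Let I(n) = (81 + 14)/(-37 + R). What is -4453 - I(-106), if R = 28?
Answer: -39982/9 ≈ -4442.4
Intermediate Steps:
I(n) = -95/9 (I(n) = (81 + 14)/(-37 + 28) = 95/(-9) = 95*(-1/9) = -95/9)
-4453 - I(-106) = -4453 - 1*(-95/9) = -4453 + 95/9 = -39982/9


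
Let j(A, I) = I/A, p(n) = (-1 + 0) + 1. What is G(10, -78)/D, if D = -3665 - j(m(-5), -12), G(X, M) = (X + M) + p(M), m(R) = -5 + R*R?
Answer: 170/9161 ≈ 0.018557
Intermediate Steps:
m(R) = -5 + R²
p(n) = 0 (p(n) = -1 + 1 = 0)
G(X, M) = M + X (G(X, M) = (X + M) + 0 = (M + X) + 0 = M + X)
D = -18322/5 (D = -3665 - (-12)/(-5 + (-5)²) = -3665 - (-12)/(-5 + 25) = -3665 - (-12)/20 = -3665 - 1*(-⅗) = -3665 + ⅗ = -18322/5 ≈ -3664.4)
G(10, -78)/D = (-78 + 10)/(-18322/5) = -68*(-5/18322) = 170/9161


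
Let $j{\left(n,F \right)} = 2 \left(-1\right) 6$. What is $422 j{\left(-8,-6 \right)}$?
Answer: $-5064$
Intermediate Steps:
$j{\left(n,F \right)} = -12$ ($j{\left(n,F \right)} = \left(-2\right) 6 = -12$)
$422 j{\left(-8,-6 \right)} = 422 \left(-12\right) = -5064$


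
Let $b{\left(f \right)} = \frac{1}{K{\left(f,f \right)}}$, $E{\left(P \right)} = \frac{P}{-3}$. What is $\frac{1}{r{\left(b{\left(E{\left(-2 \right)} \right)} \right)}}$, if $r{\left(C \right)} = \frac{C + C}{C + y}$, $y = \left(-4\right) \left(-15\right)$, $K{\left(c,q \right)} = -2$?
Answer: $- \frac{119}{2} \approx -59.5$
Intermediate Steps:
$E{\left(P \right)} = - \frac{P}{3}$ ($E{\left(P \right)} = P \left(- \frac{1}{3}\right) = - \frac{P}{3}$)
$b{\left(f \right)} = - \frac{1}{2}$ ($b{\left(f \right)} = \frac{1}{-2} = - \frac{1}{2}$)
$y = 60$
$r{\left(C \right)} = \frac{2 C}{60 + C}$ ($r{\left(C \right)} = \frac{C + C}{C + 60} = \frac{2 C}{60 + C}$)
$\frac{1}{r{\left(b{\left(E{\left(-2 \right)} \right)} \right)}} = \frac{1}{2 \left(- \frac{1}{2}\right) \frac{1}{60 - \frac{1}{2}}} = \frac{1}{2 \left(- \frac{1}{2}\right) \frac{1}{\frac{119}{2}}} = \frac{1}{2 \left(- \frac{1}{2}\right) \frac{2}{119}} = \frac{1}{- \frac{2}{119}} = - \frac{119}{2}$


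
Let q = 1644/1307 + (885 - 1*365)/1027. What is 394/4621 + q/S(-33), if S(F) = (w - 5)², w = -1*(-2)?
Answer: 1207878014/4294189017 ≈ 0.28128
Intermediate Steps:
q = 182156/103253 (q = 1644*(1/1307) + (885 - 365)*(1/1027) = 1644/1307 + 520*(1/1027) = 1644/1307 + 40/79 = 182156/103253 ≈ 1.7642)
w = 2
S(F) = 9 (S(F) = (2 - 5)² = (-3)² = 9)
394/4621 + q/S(-33) = 394/4621 + (182156/103253)/9 = 394*(1/4621) + (182156/103253)*(⅑) = 394/4621 + 182156/929277 = 1207878014/4294189017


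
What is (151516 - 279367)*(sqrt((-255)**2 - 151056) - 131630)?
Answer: 16829027130 - 4219083*I*sqrt(79) ≈ 1.6829e+10 - 3.75e+7*I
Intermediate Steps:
(151516 - 279367)*(sqrt((-255)**2 - 151056) - 131630) = -127851*(sqrt(65025 - 151056) - 131630) = -127851*(sqrt(-86031) - 131630) = -127851*(33*I*sqrt(79) - 131630) = -127851*(-131630 + 33*I*sqrt(79)) = 16829027130 - 4219083*I*sqrt(79)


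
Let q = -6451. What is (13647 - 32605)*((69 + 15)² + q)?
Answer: -11469590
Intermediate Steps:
(13647 - 32605)*((69 + 15)² + q) = (13647 - 32605)*((69 + 15)² - 6451) = -18958*(84² - 6451) = -18958*(7056 - 6451) = -18958*605 = -11469590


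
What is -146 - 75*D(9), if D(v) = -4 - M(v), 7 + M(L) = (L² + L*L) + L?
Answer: 12454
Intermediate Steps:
M(L) = -7 + L + 2*L² (M(L) = -7 + ((L² + L*L) + L) = -7 + ((L² + L²) + L) = -7 + (2*L² + L) = -7 + (L + 2*L²) = -7 + L + 2*L²)
D(v) = 3 - v - 2*v² (D(v) = -4 - (-7 + v + 2*v²) = -4 + (7 - v - 2*v²) = 3 - v - 2*v²)
-146 - 75*D(9) = -146 - 75*(3 - 1*9 - 2*9²) = -146 - 75*(3 - 9 - 2*81) = -146 - 75*(3 - 9 - 162) = -146 - 75*(-168) = -146 + 12600 = 12454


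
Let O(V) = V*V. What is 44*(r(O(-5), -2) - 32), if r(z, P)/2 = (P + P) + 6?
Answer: -1232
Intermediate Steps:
O(V) = V**2
r(z, P) = 12 + 4*P (r(z, P) = 2*((P + P) + 6) = 2*(2*P + 6) = 2*(6 + 2*P) = 12 + 4*P)
44*(r(O(-5), -2) - 32) = 44*((12 + 4*(-2)) - 32) = 44*((12 - 8) - 32) = 44*(4 - 32) = 44*(-28) = -1232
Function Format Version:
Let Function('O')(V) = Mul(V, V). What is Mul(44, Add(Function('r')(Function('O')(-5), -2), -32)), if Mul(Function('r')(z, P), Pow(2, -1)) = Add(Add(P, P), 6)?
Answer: -1232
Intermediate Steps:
Function('O')(V) = Pow(V, 2)
Function('r')(z, P) = Add(12, Mul(4, P)) (Function('r')(z, P) = Mul(2, Add(Add(P, P), 6)) = Mul(2, Add(Mul(2, P), 6)) = Mul(2, Add(6, Mul(2, P))) = Add(12, Mul(4, P)))
Mul(44, Add(Function('r')(Function('O')(-5), -2), -32)) = Mul(44, Add(Add(12, Mul(4, -2)), -32)) = Mul(44, Add(Add(12, -8), -32)) = Mul(44, Add(4, -32)) = Mul(44, -28) = -1232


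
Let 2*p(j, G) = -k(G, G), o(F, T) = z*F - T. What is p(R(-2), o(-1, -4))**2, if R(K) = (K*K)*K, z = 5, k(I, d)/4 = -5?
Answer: 100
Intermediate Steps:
k(I, d) = -20 (k(I, d) = 4*(-5) = -20)
R(K) = K**3 (R(K) = K**2*K = K**3)
o(F, T) = -T + 5*F (o(F, T) = 5*F - T = -T + 5*F)
p(j, G) = 10 (p(j, G) = (-1*(-20))/2 = (1/2)*20 = 10)
p(R(-2), o(-1, -4))**2 = 10**2 = 100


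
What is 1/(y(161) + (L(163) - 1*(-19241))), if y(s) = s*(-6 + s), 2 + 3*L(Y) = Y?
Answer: 3/132749 ≈ 2.2599e-5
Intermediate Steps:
L(Y) = -⅔ + Y/3
1/(y(161) + (L(163) - 1*(-19241))) = 1/(161*(-6 + 161) + ((-⅔ + (⅓)*163) - 1*(-19241))) = 1/(161*155 + ((-⅔ + 163/3) + 19241)) = 1/(24955 + (161/3 + 19241)) = 1/(24955 + 57884/3) = 1/(132749/3) = 3/132749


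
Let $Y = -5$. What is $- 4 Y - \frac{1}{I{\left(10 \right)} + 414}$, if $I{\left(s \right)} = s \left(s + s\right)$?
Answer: $\frac{12279}{614} \approx 19.998$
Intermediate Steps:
$I{\left(s \right)} = 2 s^{2}$ ($I{\left(s \right)} = s 2 s = 2 s^{2}$)
$- 4 Y - \frac{1}{I{\left(10 \right)} + 414} = \left(-4\right) \left(-5\right) - \frac{1}{2 \cdot 10^{2} + 414} = 20 - \frac{1}{2 \cdot 100 + 414} = 20 - \frac{1}{200 + 414} = 20 - \frac{1}{614} = \frac{12279}{614}$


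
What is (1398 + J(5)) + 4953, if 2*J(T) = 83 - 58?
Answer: 12727/2 ≈ 6363.5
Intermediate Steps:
J(T) = 25/2 (J(T) = (83 - 58)/2 = (½)*25 = 25/2)
(1398 + J(5)) + 4953 = (1398 + 25/2) + 4953 = 2821/2 + 4953 = 12727/2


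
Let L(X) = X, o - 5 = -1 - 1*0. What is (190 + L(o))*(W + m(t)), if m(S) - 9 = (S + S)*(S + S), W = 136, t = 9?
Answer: 90986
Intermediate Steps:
o = 4 (o = 5 + (-1 - 1*0) = 5 + (-1 + 0) = 5 - 1 = 4)
m(S) = 9 + 4*S**2 (m(S) = 9 + (S + S)*(S + S) = 9 + (2*S)*(2*S) = 9 + 4*S**2)
(190 + L(o))*(W + m(t)) = (190 + 4)*(136 + (9 + 4*9**2)) = 194*(136 + (9 + 4*81)) = 194*(136 + (9 + 324)) = 194*(136 + 333) = 194*469 = 90986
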